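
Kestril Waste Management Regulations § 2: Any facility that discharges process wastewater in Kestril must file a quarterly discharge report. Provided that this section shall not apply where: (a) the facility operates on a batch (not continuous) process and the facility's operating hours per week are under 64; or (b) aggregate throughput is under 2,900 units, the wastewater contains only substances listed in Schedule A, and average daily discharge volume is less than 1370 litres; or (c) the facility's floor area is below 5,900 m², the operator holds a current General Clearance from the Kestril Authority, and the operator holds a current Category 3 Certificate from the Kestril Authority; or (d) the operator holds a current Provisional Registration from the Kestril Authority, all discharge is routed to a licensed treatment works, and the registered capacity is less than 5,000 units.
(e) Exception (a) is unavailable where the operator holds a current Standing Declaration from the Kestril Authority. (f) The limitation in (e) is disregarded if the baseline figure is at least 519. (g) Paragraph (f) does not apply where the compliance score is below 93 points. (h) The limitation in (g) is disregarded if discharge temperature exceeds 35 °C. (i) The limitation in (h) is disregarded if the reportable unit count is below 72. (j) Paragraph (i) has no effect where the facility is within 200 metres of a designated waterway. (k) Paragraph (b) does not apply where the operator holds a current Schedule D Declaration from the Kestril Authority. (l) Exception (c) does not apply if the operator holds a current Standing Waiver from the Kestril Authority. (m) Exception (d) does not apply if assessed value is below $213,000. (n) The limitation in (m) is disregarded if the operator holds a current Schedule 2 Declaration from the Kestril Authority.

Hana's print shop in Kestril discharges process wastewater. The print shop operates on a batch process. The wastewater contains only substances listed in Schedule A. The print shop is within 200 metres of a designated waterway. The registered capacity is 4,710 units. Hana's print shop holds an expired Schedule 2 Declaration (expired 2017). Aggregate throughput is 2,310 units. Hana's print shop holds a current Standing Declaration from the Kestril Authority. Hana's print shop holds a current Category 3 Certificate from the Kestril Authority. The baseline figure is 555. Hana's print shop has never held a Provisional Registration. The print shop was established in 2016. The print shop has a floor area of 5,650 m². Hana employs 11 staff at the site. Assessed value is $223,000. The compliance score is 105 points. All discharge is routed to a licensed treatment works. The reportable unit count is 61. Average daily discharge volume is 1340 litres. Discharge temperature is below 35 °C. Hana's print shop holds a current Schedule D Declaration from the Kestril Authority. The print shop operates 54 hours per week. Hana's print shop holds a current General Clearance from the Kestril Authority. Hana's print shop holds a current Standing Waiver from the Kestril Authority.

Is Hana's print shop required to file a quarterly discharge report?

Exception (a): the facility operates on a batch process; the facility's operating hours per week are 54, under the 64 limit — every condition holds. Under paragraphs (e)–(j): (e) is triggered (a current Standing Declaration is held), but is itself disapplied by (f): (f) operates against (e): the baseline figure is 555, meeting the 519 threshold. (g), which would lift (f), is inapplicable — the compliance score is 105 points, not below 93 points. Exception (a) stands.
Exception (b) is satisfied on its face — aggregate throughput is 2,310 units, under the 2,900 units limit; the wastewater is Schedule-A-only; average daily discharge volume is 1340 litres, less than the 1370 litres limit. However, paragraph (k) must be considered: (k) operates against (b): a current Schedule D Declaration is held. So (b) is unavailable.
Exception (c)'s conditions are all satisfied: the facility's floor area is 5,650 m², below the 5,900 m² limit; a current General Clearance is held; a current Category 3 Certificate is held. But applying paragraph (l): (l) operates against (c): a current Standing Waiver is held. So (c) is unavailable.
Exception (d) does not apply: there is no Provisional Registration in force.

No — exception (a) applies; Hana's print shop is not required to file a quarterly discharge report.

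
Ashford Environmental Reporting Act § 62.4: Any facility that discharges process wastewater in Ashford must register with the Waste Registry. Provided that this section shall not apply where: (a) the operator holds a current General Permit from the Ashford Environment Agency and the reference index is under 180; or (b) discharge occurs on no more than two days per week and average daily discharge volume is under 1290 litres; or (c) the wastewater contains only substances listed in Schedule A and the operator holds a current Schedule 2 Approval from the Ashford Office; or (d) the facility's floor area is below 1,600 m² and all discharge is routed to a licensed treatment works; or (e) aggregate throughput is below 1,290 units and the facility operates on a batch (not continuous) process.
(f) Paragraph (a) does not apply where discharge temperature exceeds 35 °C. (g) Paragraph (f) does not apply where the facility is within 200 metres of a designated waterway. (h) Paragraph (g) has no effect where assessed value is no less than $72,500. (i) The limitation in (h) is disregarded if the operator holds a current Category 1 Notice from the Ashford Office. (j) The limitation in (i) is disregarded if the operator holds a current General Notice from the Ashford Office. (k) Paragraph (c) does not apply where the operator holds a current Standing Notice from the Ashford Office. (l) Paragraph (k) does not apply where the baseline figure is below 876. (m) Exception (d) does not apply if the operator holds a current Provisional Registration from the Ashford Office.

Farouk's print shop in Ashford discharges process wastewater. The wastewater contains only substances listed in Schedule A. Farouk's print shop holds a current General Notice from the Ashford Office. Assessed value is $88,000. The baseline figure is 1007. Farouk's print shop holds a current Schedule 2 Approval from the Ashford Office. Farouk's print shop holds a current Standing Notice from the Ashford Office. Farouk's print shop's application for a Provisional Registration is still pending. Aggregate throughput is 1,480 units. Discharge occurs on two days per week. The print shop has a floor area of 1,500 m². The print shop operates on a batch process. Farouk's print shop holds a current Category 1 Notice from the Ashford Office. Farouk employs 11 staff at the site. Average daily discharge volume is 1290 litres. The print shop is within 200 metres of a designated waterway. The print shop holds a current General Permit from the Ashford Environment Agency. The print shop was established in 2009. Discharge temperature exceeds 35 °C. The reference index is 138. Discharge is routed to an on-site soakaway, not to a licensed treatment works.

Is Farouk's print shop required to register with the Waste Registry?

Exception (a) is satisfied on its face — a current General Permit is held; the reference index is 138, under the 180 limit. Turning to paragraphs (f)–(j): (f) operates against (a): discharge temperature exceeds 35 °C. (g) is triggered (the print shop is within 200 m of a designated waterway), but is overridden by (h): (h) is engaged — assessed value is $88,000, meeting the $72,500 threshold. (i) would limit (h) — a current Category 1 Notice is held — but (j) sets (i) aside: (j) operates against (i): a current General Notice is held. Exception (a) does not apply.
Exception (b) requires that average daily discharge volume is under 1290 litres; but average daily discharge volume is 1290 litres, not under 1290 litres, so (b) is unavailable.
Exception (c): the wastewater is Schedule-A-only; a current Schedule 2 Approval is held — every condition holds. However, paragraphs (k)–(l) must be considered: (k) operates — a current Standing Notice is held. (l), which would lift (k), does not operate here — the baseline figure is 1,007, not below 876. Exception (c) does not apply.
Exception (d) requires that all discharge is routed to a licensed treatment works; but discharge is not routed to a licensed treatment works, so (d) is unavailable.
Exception (e) does not apply: aggregate throughput is 1,480 units, not below 1,290 units.
Every exception is unavailable, so the rule governs.

Yes — Farouk's print shop must register with the Waste Registry.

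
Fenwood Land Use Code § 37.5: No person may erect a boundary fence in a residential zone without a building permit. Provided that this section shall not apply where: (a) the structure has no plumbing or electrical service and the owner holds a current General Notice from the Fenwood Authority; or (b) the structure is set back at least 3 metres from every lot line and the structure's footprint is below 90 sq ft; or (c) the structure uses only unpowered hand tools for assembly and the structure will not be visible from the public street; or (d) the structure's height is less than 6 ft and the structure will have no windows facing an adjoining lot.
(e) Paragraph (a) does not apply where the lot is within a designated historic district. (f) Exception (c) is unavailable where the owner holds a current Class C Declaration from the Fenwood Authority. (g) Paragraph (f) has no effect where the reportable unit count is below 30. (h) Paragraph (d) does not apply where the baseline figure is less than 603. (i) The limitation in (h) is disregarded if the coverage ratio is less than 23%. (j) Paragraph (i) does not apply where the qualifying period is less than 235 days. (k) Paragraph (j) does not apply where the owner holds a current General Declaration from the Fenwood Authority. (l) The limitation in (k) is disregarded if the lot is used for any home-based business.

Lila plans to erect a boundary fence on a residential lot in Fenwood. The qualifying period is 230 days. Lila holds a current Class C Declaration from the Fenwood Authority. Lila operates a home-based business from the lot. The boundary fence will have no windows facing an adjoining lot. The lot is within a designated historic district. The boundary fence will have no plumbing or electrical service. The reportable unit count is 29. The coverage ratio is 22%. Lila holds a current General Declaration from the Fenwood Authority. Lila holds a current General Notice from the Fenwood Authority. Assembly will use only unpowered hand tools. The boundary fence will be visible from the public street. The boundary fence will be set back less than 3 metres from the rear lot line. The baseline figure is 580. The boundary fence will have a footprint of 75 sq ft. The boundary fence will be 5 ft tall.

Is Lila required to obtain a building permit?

Yes — Lila must obtain a building permit.

Exception (a): there is no plumbing or electrical service; a current General Notice is held — every condition holds. Turning to paragraph (e): (e) operates against (a): the lot is in a historic district. Exception (a) does not apply.
Exception (b) requires that the structure is set back at least 3 metres from every lot line; but the rear setback is under 3 m, so (b) is unavailable.
Exception (c) fails — the structure will be visible from the street.
Exception (d): the structure's height is 5 ft, less than the 6 ft limit; no windows face an adjoining lot — every condition holds. Turning to paragraphs (h)–(l): (h) applies — the baseline figure is 580, less than the 603 limit. (i) operates (the coverage ratio is 22%, less than the 23% limit), but yields to (j): (j) operates against (i): the qualifying period is 230 days, less than the 235 days limit. (k) is engaged (a current General Declaration is held), but is itself disapplied by (l): (l) operates against (k): a home-based business operates on the lot. (d) is therefore removed.
None of the exceptions is available; § 37.5 applies in full.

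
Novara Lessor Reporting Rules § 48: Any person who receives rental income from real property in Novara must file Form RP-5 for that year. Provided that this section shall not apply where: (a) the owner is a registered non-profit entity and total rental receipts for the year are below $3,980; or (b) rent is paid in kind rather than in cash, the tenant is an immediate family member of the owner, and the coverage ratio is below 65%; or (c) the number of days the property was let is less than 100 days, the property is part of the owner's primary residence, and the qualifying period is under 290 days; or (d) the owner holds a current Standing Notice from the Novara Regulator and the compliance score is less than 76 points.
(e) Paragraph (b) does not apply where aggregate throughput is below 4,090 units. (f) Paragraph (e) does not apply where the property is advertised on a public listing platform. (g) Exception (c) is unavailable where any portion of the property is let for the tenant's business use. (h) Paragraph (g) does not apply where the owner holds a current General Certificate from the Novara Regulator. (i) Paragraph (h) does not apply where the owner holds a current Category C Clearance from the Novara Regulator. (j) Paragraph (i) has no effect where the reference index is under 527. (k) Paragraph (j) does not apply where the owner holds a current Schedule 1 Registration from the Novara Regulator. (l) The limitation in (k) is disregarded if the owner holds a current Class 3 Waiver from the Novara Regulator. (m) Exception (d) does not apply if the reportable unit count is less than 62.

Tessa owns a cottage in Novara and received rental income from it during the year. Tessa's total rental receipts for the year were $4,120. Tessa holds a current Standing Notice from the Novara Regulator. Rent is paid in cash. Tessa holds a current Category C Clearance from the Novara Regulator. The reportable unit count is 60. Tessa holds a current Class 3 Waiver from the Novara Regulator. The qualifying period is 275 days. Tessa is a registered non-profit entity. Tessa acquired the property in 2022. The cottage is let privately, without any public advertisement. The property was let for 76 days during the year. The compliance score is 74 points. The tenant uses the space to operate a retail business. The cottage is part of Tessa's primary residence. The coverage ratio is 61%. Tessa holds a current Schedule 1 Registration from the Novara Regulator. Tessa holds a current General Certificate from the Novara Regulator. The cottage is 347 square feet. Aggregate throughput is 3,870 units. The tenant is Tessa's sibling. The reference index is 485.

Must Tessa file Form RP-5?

No — exception (c) applies; Tessa is not required to file Form RP-5.

Exception (a) requires that total rental receipts for the year are below $3,980; but total rental receipts for the year are $4,120, not below $3,980, so (a) is unavailable.
Exception (b) requires that rent is paid in kind rather than in cash; but rent is paid in cash, so (b) is unavailable.
Exception (c): the number of days the property was let is 76 days, less than the 100 days limit; the cottage is part of the primary residence; the qualifying period is 275 days, under the 290 days limit — every condition holds. Considering the limiting provisions: (g) would limit (c) — the space is let for business use — but (h) sets (g) aside: (h) operates against (g): a current General Certificate is held. (i) would limit (h) — a current Category C Clearance is held — but (j) sets (i) aside: (j) is engaged — the reference index is 485, under the 527 limit. (k) would limit (j) — a current Schedule 1 Registration is held — but (l) sets (k) aside: (l) operates against (k): a current Class 3 Waiver is held. So (c) applies.
Exception (d) is satisfied on its face — a current Standing Notice is held; the compliance score is 74 points, less than the 76 points limit. However, paragraph (m) must be considered: (m) operates against (d): the reportable unit count is 60, less than the 62 limit. So (d) is unavailable.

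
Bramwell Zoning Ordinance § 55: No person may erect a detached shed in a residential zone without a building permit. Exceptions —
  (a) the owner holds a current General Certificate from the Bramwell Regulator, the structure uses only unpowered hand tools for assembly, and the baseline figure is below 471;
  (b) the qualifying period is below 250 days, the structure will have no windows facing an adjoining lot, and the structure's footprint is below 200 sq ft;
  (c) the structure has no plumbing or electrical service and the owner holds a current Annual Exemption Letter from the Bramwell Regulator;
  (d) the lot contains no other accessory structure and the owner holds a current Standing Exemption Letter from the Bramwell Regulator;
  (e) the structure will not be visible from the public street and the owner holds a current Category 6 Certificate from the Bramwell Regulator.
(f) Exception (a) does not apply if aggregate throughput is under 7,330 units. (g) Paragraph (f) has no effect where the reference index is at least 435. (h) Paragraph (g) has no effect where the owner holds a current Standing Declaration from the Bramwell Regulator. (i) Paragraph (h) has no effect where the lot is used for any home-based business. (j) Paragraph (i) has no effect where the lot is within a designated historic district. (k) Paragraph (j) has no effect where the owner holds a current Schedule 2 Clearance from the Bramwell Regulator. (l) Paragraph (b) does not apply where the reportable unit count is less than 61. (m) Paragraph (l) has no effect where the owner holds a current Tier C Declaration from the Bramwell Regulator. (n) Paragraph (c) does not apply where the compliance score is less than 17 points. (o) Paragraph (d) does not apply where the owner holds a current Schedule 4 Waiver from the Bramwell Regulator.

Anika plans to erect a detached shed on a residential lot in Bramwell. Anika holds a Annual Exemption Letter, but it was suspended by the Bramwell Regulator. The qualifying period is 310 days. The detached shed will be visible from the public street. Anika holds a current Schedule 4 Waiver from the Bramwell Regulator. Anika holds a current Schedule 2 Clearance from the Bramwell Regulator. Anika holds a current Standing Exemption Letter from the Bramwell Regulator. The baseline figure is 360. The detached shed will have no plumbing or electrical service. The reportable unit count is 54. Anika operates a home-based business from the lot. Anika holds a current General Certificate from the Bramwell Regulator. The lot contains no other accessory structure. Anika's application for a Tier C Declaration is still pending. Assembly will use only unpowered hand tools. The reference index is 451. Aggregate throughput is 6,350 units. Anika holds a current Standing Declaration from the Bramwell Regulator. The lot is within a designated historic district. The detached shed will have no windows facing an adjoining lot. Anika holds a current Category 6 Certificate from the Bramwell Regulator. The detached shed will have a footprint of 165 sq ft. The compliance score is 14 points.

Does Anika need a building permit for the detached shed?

No — exception (a) applies; Anika does not need a building permit.

Exception (a)'s conditions are all satisfied: a current General Certificate is held; assembly uses only hand tools; the baseline figure is 360, below the 471 limit. Under paragraphs (f)–(k): (f) would limit (a) — aggregate throughput is 6,350 units, under the 7,330 units limit — but (g) sets (f) aside: (g) operates against (f): the reference index is 451, meeting the 435 threshold. (h) is engaged (a current Standing Declaration is held), but is set aside by (i): (i) operates against (h): a home-based business operates on the lot. (j) would limit (i) — the lot is in a historic district — but (k) sets (j) aside: (k) operates — a current Schedule 2 Clearance is held. So (a) applies.
Exception (b) requires that the qualifying period is below 250 days; but the qualifying period is 310 days, not below 250 days, so (b) is unavailable.
Exception (c) requires that the owner holds a current Annual Exemption Letter from the Bramwell Regulator; but the Annual Exemption Letter is not current, so (c) is unavailable.
Exception (d) is satisfied on its face — the lot has no other accessory structure; a current Standing Exemption Letter is held. However, paragraph (o) must be considered: (o) operates against (d): a current Schedule 4 Waiver is held. Exception (d) does not apply.
Exception (e) does not apply: the structure will be visible from the street.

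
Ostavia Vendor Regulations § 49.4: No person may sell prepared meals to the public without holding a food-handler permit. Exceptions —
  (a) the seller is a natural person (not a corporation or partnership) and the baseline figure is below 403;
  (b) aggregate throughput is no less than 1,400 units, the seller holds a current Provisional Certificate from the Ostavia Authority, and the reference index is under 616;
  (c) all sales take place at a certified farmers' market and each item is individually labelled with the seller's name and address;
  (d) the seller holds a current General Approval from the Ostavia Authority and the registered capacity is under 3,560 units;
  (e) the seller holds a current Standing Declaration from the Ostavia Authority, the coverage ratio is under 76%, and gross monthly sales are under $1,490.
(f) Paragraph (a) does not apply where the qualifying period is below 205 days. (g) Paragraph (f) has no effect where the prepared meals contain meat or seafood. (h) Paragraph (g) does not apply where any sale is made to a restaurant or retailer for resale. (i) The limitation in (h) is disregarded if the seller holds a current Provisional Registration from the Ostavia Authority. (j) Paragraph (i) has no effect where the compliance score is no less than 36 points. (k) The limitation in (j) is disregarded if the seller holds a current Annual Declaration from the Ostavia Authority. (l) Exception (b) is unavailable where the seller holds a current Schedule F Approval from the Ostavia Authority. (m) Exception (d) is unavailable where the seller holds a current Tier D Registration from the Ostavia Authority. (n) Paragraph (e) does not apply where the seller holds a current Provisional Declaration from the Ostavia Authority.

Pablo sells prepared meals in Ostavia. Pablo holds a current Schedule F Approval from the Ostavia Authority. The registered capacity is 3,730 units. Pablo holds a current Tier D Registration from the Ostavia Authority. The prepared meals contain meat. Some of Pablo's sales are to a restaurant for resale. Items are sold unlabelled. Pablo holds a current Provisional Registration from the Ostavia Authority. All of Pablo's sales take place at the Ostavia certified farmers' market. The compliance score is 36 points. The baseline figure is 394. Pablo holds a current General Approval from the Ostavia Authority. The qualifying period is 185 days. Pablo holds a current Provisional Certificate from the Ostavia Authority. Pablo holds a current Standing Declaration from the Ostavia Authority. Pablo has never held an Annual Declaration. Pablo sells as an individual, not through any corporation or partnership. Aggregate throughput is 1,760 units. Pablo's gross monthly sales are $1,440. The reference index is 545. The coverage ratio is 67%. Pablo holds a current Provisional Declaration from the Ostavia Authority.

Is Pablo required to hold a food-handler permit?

Exception (a): the seller is a natural person; the baseline figure is 394, below the 403 limit — every condition holds. Turning to paragraphs (f)–(k): (f) is triggered — the qualifying period is 185 days, below the 205 days limit. (g) applies (the prepared meals contain meat), but is displaced by (h): (h) operates against (g): some sales are to a restaurant for resale. (i) is triggered (a current Provisional Registration is held), but is displaced by (j): (j) operates against (i): the compliance score is 36 points, meeting the 36 points threshold. (k) is not engaged (there is no Annual Declaration in force), so (j) stands. Exception (a) does not apply.
Exception (b): aggregate throughput is 1,760 units, meeting the 1,400 units threshold; a current Provisional Certificate is held; the reference index is 545, under the 616 limit — every condition holds. But applying paragraph (l): (l) operates against (b): a current Schedule F Approval is held. Exception (b) does not apply.
Exception (c) does not apply: items are sold unlabelled.
Exception (d) fails — the registered capacity is 3,730 units, not under 3,560 units.
Exception (e)'s conditions are all satisfied: a current Standing Declaration is held; the coverage ratio is 67%, under the 76% limit; gross monthly sales are $1,440, under the $1,490 limit. Turning to paragraph (n): (n) operates against (e): a current Provisional Declaration is held. Exception (e) does not apply.
Every exception is unavailable, so the rule governs.

Yes — Pablo must hold a food-handler permit.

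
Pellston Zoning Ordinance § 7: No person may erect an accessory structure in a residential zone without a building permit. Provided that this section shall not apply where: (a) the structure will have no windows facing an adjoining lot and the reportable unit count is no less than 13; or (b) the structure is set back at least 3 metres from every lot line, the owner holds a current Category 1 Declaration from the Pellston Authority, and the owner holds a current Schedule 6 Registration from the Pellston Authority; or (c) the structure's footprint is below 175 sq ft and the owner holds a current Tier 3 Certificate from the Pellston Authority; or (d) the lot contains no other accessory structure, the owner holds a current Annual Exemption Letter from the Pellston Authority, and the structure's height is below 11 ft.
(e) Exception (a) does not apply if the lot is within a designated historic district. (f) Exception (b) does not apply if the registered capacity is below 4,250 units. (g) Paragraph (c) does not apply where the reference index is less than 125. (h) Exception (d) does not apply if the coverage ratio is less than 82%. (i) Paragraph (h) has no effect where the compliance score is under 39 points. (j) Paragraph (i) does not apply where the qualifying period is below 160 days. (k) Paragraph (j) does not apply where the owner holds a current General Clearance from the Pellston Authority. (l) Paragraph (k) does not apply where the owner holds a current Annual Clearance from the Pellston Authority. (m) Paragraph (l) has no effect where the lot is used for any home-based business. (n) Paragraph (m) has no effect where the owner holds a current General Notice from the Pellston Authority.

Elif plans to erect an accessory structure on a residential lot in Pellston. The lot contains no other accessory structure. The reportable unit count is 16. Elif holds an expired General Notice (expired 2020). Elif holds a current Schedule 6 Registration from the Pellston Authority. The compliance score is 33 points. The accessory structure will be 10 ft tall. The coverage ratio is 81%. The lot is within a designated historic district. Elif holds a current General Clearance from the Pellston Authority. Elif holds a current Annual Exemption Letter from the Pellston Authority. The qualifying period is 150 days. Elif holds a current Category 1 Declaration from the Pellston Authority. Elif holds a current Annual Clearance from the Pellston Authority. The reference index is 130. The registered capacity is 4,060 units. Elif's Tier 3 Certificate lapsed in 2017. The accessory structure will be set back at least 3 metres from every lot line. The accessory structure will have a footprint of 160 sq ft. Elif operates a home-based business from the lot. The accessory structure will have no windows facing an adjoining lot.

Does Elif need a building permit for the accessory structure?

No — exception (d) applies; Elif does not need a building permit.

All of (a)'s requirements are met (no windows face an adjoining lot; the reportable unit count is 16, meeting the 13 threshold). However, paragraph (e) must be considered: (e) is engaged — the lot is in a historic district. So (a) is unavailable.
Exception (b): the setback is at least 3 m on every side; a current Category 1 Declaration is held; a current Schedule 6 Registration is held — every condition holds. However, paragraph (f) must be considered: (f) operates against (b): the registered capacity is 4,060 units, below the 4,250 units limit. So (b) is unavailable.
Exception (c) fails — there is no Tier 3 Certificate in force.
Exception (d)'s conditions are all satisfied: the lot has no other accessory structure; a current Annual Exemption Letter is held; the structure's height is 10 ft, below the 11 ft limit. Considering the limiting provisions: (h) is engaged (the coverage ratio is 81%, less than the 82% limit), but yields to (i): (i) operates against (h): the compliance score is 33 points, under the 39 points limit. (j) is engaged (the qualifying period is 150 days, below the 160 days limit), but is itself disapplied by (k): (k) applies — a current General Clearance is held. (l) operates (a current Annual Clearance is held), but is set aside by (m): (m) applies — a home-based business operates on the lot. (n) is not triggered (there is no General Notice in force), so (m) stands. (d) remains available.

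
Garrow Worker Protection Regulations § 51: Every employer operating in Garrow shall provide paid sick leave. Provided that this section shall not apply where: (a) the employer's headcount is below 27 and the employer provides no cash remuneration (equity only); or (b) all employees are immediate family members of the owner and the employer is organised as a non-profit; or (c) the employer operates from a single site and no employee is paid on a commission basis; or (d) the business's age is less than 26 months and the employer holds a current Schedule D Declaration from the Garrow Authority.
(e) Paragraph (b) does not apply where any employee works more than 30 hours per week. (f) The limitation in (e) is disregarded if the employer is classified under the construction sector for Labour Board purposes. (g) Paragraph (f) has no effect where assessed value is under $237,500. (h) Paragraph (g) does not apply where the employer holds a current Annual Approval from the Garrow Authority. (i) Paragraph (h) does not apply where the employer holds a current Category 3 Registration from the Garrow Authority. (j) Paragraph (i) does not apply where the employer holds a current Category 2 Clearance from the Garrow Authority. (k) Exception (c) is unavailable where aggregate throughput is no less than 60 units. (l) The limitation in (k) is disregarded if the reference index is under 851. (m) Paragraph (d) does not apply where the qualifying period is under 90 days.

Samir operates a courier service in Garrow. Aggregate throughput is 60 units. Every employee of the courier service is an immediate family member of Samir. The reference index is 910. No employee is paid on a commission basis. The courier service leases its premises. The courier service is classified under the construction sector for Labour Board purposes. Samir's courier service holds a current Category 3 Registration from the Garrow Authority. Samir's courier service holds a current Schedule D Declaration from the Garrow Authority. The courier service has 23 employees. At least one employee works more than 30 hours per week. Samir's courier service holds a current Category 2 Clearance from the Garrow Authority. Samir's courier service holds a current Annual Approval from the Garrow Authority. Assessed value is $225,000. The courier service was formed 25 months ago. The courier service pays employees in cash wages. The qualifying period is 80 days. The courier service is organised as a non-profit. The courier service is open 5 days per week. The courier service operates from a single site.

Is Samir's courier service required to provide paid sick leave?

No — exception (b) applies; Samir's courier service is not required to provide paid sick leave.

Exception (a) requires that the employer provides no cash remuneration (equity only); but employees are paid cash wages, so (a) is unavailable.
All of (b)'s requirements are met (every employee is an immediate family member; the employer is a non-profit). Considering the limiting provisions: (e) would limit (b) — at least one employee exceeds 30 hours/week — but (f) sets (e) aside: (f) is triggered — the courier service is classified under the construction sector. (g) is triggered (assessed value is $225,000, under the $237,500 limit), but yields to (h): (h) operates against (g): a current Annual Approval is held. (i) applies (a current Category 3 Registration is held), but is itself disapplied by (j): (j) operates — a current Category 2 Clearance is held. Exception (b) stands.
Exception (c) is satisfied on its face — the employer operates from a single site; no employee is paid on commission. Turning to paragraphs (k)–(l): (k) is engaged — aggregate throughput is 60 units, meeting the 60 units threshold. (l), which would lift (k), is inapplicable — the reference index is 910, not under 851. So (c) is unavailable.
Exception (d): the business's age is 25 months, less than the 26 months limit; a current Schedule D Declaration is held — every condition holds. Turning to paragraph (m): (m) operates against (d): the qualifying period is 80 days, under the 90 days limit. So (d) is unavailable.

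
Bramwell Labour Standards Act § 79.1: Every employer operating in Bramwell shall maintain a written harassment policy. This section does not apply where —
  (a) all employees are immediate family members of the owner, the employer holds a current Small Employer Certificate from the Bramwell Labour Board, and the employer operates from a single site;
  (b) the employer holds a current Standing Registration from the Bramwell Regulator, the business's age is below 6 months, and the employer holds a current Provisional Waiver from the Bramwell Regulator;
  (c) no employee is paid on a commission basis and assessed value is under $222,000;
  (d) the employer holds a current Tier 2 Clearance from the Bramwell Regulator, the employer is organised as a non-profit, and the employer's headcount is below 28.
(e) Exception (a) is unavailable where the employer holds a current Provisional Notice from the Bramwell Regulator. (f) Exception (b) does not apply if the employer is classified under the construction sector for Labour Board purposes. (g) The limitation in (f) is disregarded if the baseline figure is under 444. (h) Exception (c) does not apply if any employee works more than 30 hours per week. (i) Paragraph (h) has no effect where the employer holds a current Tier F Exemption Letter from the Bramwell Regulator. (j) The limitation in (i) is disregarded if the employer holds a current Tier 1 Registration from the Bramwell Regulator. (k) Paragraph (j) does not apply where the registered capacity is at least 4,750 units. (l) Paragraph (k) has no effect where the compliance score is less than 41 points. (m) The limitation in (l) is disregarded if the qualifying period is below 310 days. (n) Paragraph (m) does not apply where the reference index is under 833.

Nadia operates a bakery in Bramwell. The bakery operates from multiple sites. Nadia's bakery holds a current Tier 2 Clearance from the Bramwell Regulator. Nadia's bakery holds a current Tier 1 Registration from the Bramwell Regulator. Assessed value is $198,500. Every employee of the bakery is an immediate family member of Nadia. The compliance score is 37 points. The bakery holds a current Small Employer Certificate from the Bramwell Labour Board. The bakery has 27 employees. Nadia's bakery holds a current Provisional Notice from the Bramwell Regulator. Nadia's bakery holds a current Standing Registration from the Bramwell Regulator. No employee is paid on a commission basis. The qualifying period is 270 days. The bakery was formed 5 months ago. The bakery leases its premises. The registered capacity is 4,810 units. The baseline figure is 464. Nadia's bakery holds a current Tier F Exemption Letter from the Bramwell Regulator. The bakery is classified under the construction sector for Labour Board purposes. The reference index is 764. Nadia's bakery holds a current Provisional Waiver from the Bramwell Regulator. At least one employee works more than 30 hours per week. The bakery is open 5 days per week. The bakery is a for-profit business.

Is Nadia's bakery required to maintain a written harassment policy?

Exception (a) does not apply: the employer operates from multiple sites.
Exception (b): a current Standing Registration is held; the business's age is 5 months, below the 6 months limit; a current Provisional Waiver is held — every condition holds. Turning to paragraphs (f)–(g): (f) operates against (b): the bakery is classified under the construction sector. (g), which would lift (f), is inapplicable — the baseline figure is 464, not under 444. Exception (b) does not apply.
Exception (c) is satisfied on its face — no employee is paid on commission; assessed value is $198,500, under the $222,000 limit. Turning to paragraphs (h)–(n): (h) operates against (c): at least one employee exceeds 30 hours/week. (i) would limit (h) — a current Tier F Exemption Letter is held — but (j) sets (i) aside: (j) operates against (i): a current Tier 1 Registration is held. (k) is triggered (the registered capacity is 4,810 units, meeting the 4,750 units threshold), but is set aside by (l): (l) is triggered — the compliance score is 37 points, less than the 41 points limit. (m) is engaged (the qualifying period is 270 days, below the 310 days limit), but yields to (n): (n) operates against (m): the reference index is 764, under the 833 limit. So (c) is unavailable.
Exception (d) does not apply: the employer is for-profit.
None of the exceptions is available; § 79.1 applies in full.

Yes — Nadia's bakery must maintain a written harassment policy.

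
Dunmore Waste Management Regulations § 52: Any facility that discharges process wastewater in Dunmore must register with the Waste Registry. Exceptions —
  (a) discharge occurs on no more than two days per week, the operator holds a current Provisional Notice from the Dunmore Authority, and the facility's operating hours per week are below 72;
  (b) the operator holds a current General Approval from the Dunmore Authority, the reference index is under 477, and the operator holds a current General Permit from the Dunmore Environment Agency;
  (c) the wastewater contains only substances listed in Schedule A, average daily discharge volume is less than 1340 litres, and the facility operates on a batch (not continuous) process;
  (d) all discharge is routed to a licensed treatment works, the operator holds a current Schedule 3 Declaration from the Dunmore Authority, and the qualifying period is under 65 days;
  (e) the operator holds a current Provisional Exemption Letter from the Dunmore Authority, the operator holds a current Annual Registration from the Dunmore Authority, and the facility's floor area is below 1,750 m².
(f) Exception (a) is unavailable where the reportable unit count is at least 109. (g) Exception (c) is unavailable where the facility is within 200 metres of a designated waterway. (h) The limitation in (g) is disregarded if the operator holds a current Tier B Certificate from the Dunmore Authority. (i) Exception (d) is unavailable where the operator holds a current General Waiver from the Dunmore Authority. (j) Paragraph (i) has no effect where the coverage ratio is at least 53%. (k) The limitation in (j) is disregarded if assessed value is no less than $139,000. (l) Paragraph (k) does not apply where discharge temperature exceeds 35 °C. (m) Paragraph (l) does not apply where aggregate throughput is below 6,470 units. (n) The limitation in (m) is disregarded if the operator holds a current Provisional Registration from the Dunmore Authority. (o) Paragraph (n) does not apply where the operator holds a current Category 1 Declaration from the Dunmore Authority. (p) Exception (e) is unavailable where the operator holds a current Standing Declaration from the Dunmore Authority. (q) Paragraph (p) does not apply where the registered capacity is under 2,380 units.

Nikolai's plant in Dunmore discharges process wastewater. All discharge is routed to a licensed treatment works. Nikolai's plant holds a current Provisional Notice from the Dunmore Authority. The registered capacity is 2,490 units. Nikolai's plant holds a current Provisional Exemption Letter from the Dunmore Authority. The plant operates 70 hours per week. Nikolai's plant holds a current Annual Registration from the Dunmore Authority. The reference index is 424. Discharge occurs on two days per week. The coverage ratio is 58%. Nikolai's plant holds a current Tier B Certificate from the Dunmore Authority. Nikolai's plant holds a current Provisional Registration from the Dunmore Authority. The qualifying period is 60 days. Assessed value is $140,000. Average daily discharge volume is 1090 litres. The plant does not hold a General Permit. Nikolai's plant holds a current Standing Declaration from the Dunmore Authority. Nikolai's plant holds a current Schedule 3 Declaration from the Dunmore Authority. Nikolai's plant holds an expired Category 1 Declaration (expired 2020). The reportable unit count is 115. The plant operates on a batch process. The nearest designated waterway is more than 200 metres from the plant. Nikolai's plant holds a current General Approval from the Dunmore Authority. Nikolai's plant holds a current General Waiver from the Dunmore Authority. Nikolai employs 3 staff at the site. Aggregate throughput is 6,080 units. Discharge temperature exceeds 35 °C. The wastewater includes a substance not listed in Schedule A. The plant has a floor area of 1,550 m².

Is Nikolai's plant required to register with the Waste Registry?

Exception (a)'s conditions are all satisfied: discharge occurs on no more than two days per week; a current Provisional Notice is held; the facility's operating hours per week are 70, below the 72 limit. But: (f) operates against (a): the reportable unit count is 115, meeting the 109 threshold. Exception (a) does not apply.
Exception (b) fails — no General Permit is held.
Exception (c) requires that the wastewater contains only substances listed in Schedule A; but the wastewater includes a non-Schedule-A substance, so (c) is unavailable.
All of (d)'s requirements are met (discharge is routed to a licensed treatment works; a current Schedule 3 Declaration is held; the qualifying period is 60 days, under the 65 days limit). As to paragraphs (i)–(o): (i) would limit (d) — a current General Waiver is held — but (j) sets (i) aside: (j) operates against (i): the coverage ratio is 58%, meeting the 53% threshold. (k) applies (assessed value is $140,000, meeting the $139,000 threshold), but is itself disapplied by (l): (l) applies — discharge temperature exceeds 35 °C. (m) is triggered (aggregate throughput is 6,080 units, below the 6,470 units limit), but is overridden by (n): (n) operates against (m): a current Provisional Registration is held. (o) is inapplicable (no current Category 1 Declaration is held), so (n) stands. So (d) applies.
Exception (e) is satisfied on its face — a current Provisional Exemption Letter is held; a current Annual Registration is held; the facility's floor area is 1,550 m², below the 1,750 m² limit. But applying paragraphs (p)–(q): (p) operates against (e): a current Standing Declaration is held. (q), which would lift (p), is not engaged — the registered capacity is 2,490 units, not under 2,380 units. So (e) is unavailable.

No — exception (d) applies; Nikolai's plant is not required to register with the Waste Registry.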